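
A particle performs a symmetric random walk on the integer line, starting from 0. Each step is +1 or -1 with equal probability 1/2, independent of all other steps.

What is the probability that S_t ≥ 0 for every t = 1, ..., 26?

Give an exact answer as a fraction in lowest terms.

Answer: 1300075/8388608

Derivation:
Let f(t,s) = #length-t paths at position s with S_1..S_t all ≥ 0.
f(t,s) = f(t-1,s-1) + f(t-1,s+1) for s ≥ 0; f(t,s) = 0 for s < 0.
t=0: f(0,0)=1
t=1: f(1,1)=1
t=2: f(2,0)=1 f(2,2)=1
t=3: f(3,1)=2 f(3,3)=1
t=4: f(4,0)=2 f(4,2)=3 f(4,4)=1
t=5: f(5,1)=5 f(5,3)=4 f(5,5)=1
t=6: f(6,0)=5 f(6,2)=9 f(6,4)=5 f(6,6)=1
t=7: f(7,1)=14 f(7,3)=14 f(7,5)=6 f(7,7)=1
t=8: f(8,0)=14 f(8,2)=28 f(8,4)=20 f(8,6)=7 f(8,8)=1
t=9: f(9,1)=42 f(9,3)=48 f(9,5)=27 f(9,7)=8 f(9,9)=1
t=10: f(10,0)=42 f(10,2)=90 f(10,4)=75 f(10,6)=35 f(10,8)=9 f(10,10)=1
t=11: f(11,1)=132 f(11,3)=165 f(11,5)=110 f(11,7)=44 f(11,9)=10 f(11,11)=1
t=12: f(12,0)=132 f(12,2)=297 f(12,4)=275 f(12,6)=154 f(12,8)=54 f(12,10)=11 f(12,12)=1
t=13: f(13,1)=429 f(13,3)=572 f(13,5)=429 f(13,7)=208 f(13,9)=65 f(13,11)=12 f(13,13)=1
t=14: f(14,0)=429 f(14,2)=1001 f(14,4)=1001 f(14,6)=637 f(14,8)=273 f(14,10)=77 f(14,12)=13 f(14,14)=1
t=15: f(15,1)=1430 f(15,3)=2002 f(15,5)=1638 f(15,7)=910 f(15,9)=350 f(15,11)=90 f(15,13)=14 f(15,15)=1
t=16: f(16,0)=1430 f(16,2)=3432 f(16,4)=3640 f(16,6)=2548 f(16,8)=1260 f(16,10)=440 f(16,12)=104 f(16,14)=15 f(16,16)=1
t=17: f(17,1)=4862 f(17,3)=7072 f(17,5)=6188 f(17,7)=3808 f(17,9)=1700 f(17,11)=544 f(17,13)=119 f(17,15)=16 f(17,17)=1
t=18: f(18,0)=4862 f(18,2)=11934 f(18,4)=13260 f(18,6)=9996 f(18,8)=5508 f(18,10)=2244 f(18,12)=663 f(18,14)=135 f(18,16)=17 f(18,18)=1
t=19: f(19,1)=16796 f(19,3)=25194 f(19,5)=23256 f(19,7)=15504 f(19,9)=7752 f(19,11)=2907 f(19,13)=798 f(19,15)=152 f(19,17)=18 f(19,19)=1
t=20: f(20,0)=16796 f(20,2)=41990 f(20,4)=48450 f(20,6)=38760 f(20,8)=23256 f(20,10)=10659 f(20,12)=3705 f(20,14)=950 f(20,16)=170 f(20,18)=19 f(20,20)=1
t=21: f(21,1)=58786 f(21,3)=90440 f(21,5)=87210 f(21,7)=62016 f(21,9)=33915 f(21,11)=14364 f(21,13)=4655 f(21,15)=1120 f(21,17)=189 f(21,19)=20 f(21,21)=1
t=22: f(22,0)=58786 f(22,2)=149226 f(22,4)=177650 f(22,6)=149226 f(22,8)=95931 f(22,10)=48279 f(22,12)=19019 f(22,14)=5775 f(22,16)=1309 f(22,18)=209 f(22,20)=21 f(22,22)=1
t=23: f(23,1)=208012 f(23,3)=326876 f(23,5)=326876 f(23,7)=245157 f(23,9)=144210 f(23,11)=67298 f(23,13)=24794 f(23,15)=7084 f(23,17)=1518 f(23,19)=230 f(23,21)=22 f(23,23)=1
t=24: f(24,0)=208012 f(24,2)=534888 f(24,4)=653752 f(24,6)=572033 f(24,8)=389367 f(24,10)=211508 f(24,12)=92092 f(24,14)=31878 f(24,16)=8602 f(24,18)=1748 f(24,20)=252 f(24,22)=23 f(24,24)=1
t=25: f(25,1)=742900 f(25,3)=1188640 f(25,5)=1225785 f(25,7)=961400 f(25,9)=600875 f(25,11)=303600 f(25,13)=123970 f(25,15)=40480 f(25,17)=10350 f(25,19)=2000 f(25,21)=275 f(25,23)=24 f(25,25)=1
t=26: f(26,0)=742900 f(26,2)=1931540 f(26,4)=2414425 f(26,6)=2187185 f(26,8)=1562275 f(26,10)=904475 f(26,12)=427570 f(26,14)=164450 f(26,16)=50830 f(26,18)=12350 f(26,20)=2275 f(26,22)=299 f(26,24)=25 f(26,26)=1
Σ_s f(26,s) = 10400600
P = 10400600/67108864 = 1300075/8388608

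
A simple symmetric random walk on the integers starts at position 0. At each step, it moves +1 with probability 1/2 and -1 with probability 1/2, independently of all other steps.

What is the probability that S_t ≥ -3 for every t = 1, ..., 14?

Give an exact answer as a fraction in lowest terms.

Let f(t,s) = #length-t paths at position s with S_1..S_t all ≥ -3.
f(t,s) = f(t-1,s-1) + f(t-1,s+1) for s ≥ -3; f(t,s) = 0 for s < -3.
t=0: f(0,0)=1
t=1: f(1,-1)=1 f(1,1)=1
t=2: f(2,-2)=1 f(2,0)=2 f(2,2)=1
t=3: f(3,-3)=1 f(3,-1)=3 f(3,1)=3 f(3,3)=1
t=4: f(4,-2)=4 f(4,0)=6 f(4,2)=4 f(4,4)=1
t=5: f(5,-3)=4 f(5,-1)=10 f(5,1)=10 f(5,3)=5 f(5,5)=1
t=6: f(6,-2)=14 f(6,0)=20 f(6,2)=15 f(6,4)=6 f(6,6)=1
t=7: f(7,-3)=14 f(7,-1)=34 f(7,1)=35 f(7,3)=21 f(7,5)=7 f(7,7)=1
t=8: f(8,-2)=48 f(8,0)=69 f(8,2)=56 f(8,4)=28 f(8,6)=8 f(8,8)=1
t=9: f(9,-3)=48 f(9,-1)=117 f(9,1)=125 f(9,3)=84 f(9,5)=36 f(9,7)=9 f(9,9)=1
t=10: f(10,-2)=165 f(10,0)=242 f(10,2)=209 f(10,4)=120 f(10,6)=45 f(10,8)=10 f(10,10)=1
t=11: f(11,-3)=165 f(11,-1)=407 f(11,1)=451 f(11,3)=329 f(11,5)=165 f(11,7)=55 f(11,9)=11 f(11,11)=1
t=12: f(12,-2)=572 f(12,0)=858 f(12,2)=780 f(12,4)=494 f(12,6)=220 f(12,8)=66 f(12,10)=12 f(12,12)=1
t=13: f(13,-3)=572 f(13,-1)=1430 f(13,1)=1638 f(13,3)=1274 f(13,5)=714 f(13,7)=286 f(13,9)=78 f(13,11)=13 f(13,13)=1
t=14: f(14,-2)=2002 f(14,0)=3068 f(14,2)=2912 f(14,4)=1988 f(14,6)=1000 f(14,8)=364 f(14,10)=91 f(14,12)=14 f(14,14)=1
Σ_s f(14,s) = 11440
P = 11440/16384 = 715/1024

Answer: 715/1024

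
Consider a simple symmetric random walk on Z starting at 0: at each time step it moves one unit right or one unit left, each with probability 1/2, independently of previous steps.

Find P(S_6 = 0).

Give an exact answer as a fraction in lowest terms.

Answer: 5/16

Derivation:
To reach position 0 after 6 steps: need 3 steps of +1 and 3 of -1.
Favorable paths: C(6,3) = 20
Total paths: 2^6 = 64
P = 20/64 = 5/16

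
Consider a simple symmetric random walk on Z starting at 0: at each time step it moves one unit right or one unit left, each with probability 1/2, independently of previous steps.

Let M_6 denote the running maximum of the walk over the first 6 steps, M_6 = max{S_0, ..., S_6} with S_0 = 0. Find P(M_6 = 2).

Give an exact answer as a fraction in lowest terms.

Let M_6 = max(S_0,...,S_6). Use the reflection principle: for j ≥ 1, #{paths with M_6 ≥ j} = #{S_6 ≥ j} + #{S_6 ≥ j+1}.
By reflection, #{M_6 ≥ 2} = #{S_6 ≥ 2} + #{S_6 ≥ 3} = 22 + 7 = 29.
#{M_6 ≥ 3} = #{S_6 ≥ 3} + #{S_6 ≥ 4} = 7 + 7 = 14.
#{M_6 = 2} = 29 - 14 = 15.
P(M_6 = 2) = 15/64 = 15/64

Answer: 15/64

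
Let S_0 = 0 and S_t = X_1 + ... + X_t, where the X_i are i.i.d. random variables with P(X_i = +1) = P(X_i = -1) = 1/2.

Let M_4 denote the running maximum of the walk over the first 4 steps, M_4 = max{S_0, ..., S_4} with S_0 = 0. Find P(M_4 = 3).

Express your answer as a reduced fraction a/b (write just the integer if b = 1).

Answer: 1/16

Derivation:
Let M_4 = max(S_0,...,S_4). Use the reflection principle: for j ≥ 1, #{paths with M_4 ≥ j} = #{S_4 ≥ j} + #{S_4 ≥ j+1}.
By reflection, #{M_4 ≥ 3} = #{S_4 ≥ 3} + #{S_4 ≥ 4} = 1 + 1 = 2.
#{M_4 ≥ 4} = #{S_4 ≥ 4} + #{S_4 ≥ 5} = 1 + 0 = 1.
#{M_4 = 3} = 2 - 1 = 1.
P(M_4 = 3) = 1/16 = 1/16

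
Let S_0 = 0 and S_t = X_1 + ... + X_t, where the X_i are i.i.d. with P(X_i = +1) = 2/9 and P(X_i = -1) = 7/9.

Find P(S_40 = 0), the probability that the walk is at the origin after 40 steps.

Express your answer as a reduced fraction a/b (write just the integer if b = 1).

Answer: 1281486509200071417225324506644480/16423203268260658146231467800709255289

Derivation:
To be at 0 after 40 steps: need exactly 20 steps of +1 and 20 of -1.
Number of such sequences: C(40,20) = 137846528820
Each has probability (2/9)^20 · (7/9)^20 = 83668255425284801560576/147808829414345923316083210206383297601
P = 137846528820 · 83668255425284801560576/147808829414345923316083210206383297601 = 1281486509200071417225324506644480/16423203268260658146231467800709255289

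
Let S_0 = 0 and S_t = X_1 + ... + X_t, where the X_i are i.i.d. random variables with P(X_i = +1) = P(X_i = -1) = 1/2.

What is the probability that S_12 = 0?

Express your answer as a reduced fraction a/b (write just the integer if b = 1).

To reach position 0 after 12 steps: need 6 steps of +1 and 6 of -1.
Favorable paths: C(12,6) = 924
Total paths: 2^12 = 4096
P = 924/4096 = 231/1024

Answer: 231/1024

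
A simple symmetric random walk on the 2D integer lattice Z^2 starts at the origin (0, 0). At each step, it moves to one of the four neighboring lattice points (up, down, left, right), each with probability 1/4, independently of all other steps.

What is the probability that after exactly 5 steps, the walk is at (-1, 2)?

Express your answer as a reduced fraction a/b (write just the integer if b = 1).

Answer: 25/512

Derivation:
Let h be the number of horizontal steps (so 5-h are vertical). To end at (-1,2) need (h-1)/2 right-steps and ((5-h)+2)/2 up-steps.
Sum over h with 1 ≤ h ≤ 3, h ≡ 1 (mod 2), 5-h ≡ 0 (mod 2):
h=1: C(5,1)·C(1,0)·C(4,3) = 5·1·4 = 20
h=3: C(5,3)·C(3,1)·C(2,2) = 10·3·1 = 30
Total favorable: 50
Total paths: 4^5 = 1024
P = 50/1024 = 25/512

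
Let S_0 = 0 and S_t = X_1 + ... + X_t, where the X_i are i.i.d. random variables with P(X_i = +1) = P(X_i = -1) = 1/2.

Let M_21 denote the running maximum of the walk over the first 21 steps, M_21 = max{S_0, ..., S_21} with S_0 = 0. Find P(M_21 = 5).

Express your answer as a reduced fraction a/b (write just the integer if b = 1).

Answer: 101745/1048576

Derivation:
Let M_21 = max(S_0,...,S_21). Use the reflection principle: for j ≥ 1, #{paths with M_21 ≥ j} = #{S_21 ≥ j} + #{S_21 ≥ j+1}.
By reflection, #{M_21 ≥ 5} = #{S_21 ≥ 5} + #{S_21 ≥ 6} = 401930 + 198440 = 600370.
#{M_21 ≥ 6} = #{S_21 ≥ 6} + #{S_21 ≥ 7} = 198440 + 198440 = 396880.
#{M_21 = 5} = 600370 - 396880 = 203490.
P(M_21 = 5) = 203490/2097152 = 101745/1048576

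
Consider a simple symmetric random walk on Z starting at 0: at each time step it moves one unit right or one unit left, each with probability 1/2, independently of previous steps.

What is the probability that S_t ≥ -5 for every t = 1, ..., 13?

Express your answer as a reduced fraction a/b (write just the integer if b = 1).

Answer: 1859/2048

Derivation:
Let f(t,s) = #length-t paths at position s with S_1..S_t all ≥ -5.
f(t,s) = f(t-1,s-1) + f(t-1,s+1) for s ≥ -5; f(t,s) = 0 for s < -5.
t=0: f(0,0)=1
t=1: f(1,-1)=1 f(1,1)=1
t=2: f(2,-2)=1 f(2,0)=2 f(2,2)=1
t=3: f(3,-3)=1 f(3,-1)=3 f(3,1)=3 f(3,3)=1
t=4: f(4,-4)=1 f(4,-2)=4 f(4,0)=6 f(4,2)=4 f(4,4)=1
t=5: f(5,-5)=1 f(5,-3)=5 f(5,-1)=10 f(5,1)=10 f(5,3)=5 f(5,5)=1
t=6: f(6,-4)=6 f(6,-2)=15 f(6,0)=20 f(6,2)=15 f(6,4)=6 f(6,6)=1
t=7: f(7,-5)=6 f(7,-3)=21 f(7,-1)=35 f(7,1)=35 f(7,3)=21 f(7,5)=7 f(7,7)=1
t=8: f(8,-4)=27 f(8,-2)=56 f(8,0)=70 f(8,2)=56 f(8,4)=28 f(8,6)=8 f(8,8)=1
t=9: f(9,-5)=27 f(9,-3)=83 f(9,-1)=126 f(9,1)=126 f(9,3)=84 f(9,5)=36 f(9,7)=9 f(9,9)=1
t=10: f(10,-4)=110 f(10,-2)=209 f(10,0)=252 f(10,2)=210 f(10,4)=120 f(10,6)=45 f(10,8)=10 f(10,10)=1
t=11: f(11,-5)=110 f(11,-3)=319 f(11,-1)=461 f(11,1)=462 f(11,3)=330 f(11,5)=165 f(11,7)=55 f(11,9)=11 f(11,11)=1
t=12: f(12,-4)=429 f(12,-2)=780 f(12,0)=923 f(12,2)=792 f(12,4)=495 f(12,6)=220 f(12,8)=66 f(12,10)=12 f(12,12)=1
t=13: f(13,-5)=429 f(13,-3)=1209 f(13,-1)=1703 f(13,1)=1715 f(13,3)=1287 f(13,5)=715 f(13,7)=286 f(13,9)=78 f(13,11)=13 f(13,13)=1
Σ_s f(13,s) = 7436
P = 7436/8192 = 1859/2048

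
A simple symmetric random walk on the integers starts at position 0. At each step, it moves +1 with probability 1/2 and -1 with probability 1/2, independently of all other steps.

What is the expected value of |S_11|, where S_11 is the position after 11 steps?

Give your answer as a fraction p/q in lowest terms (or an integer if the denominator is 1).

S_11 takes values m ≡ 1 (mod 2) with |m| ≤ 11; P(S_11=m) = C(11,(11+m)/2)/2^11.
Total paths: 2^11 = 2048
Distribution: P(S=-11)=1/2048, P(S=-9)=11/2048, P(S=-7)=55/2048, P(S=-5)=165/2048, P(S=-3)=330/2048, P(S=-1)=462/2048, P(S=1)=462/2048, P(S=3)=330/2048, P(S=5)=165/2048, P(S=7)=55/2048, P(S=9)=11/2048, P(S=11)=1/2048
E[|S_11|] = Σ_m |m|·P(S_11=m) = 5544/2048 = 693/256

Answer: 693/256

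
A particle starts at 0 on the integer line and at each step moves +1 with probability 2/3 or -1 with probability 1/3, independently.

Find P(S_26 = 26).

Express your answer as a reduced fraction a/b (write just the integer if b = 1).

To reach position 26 after 26 steps: need 26 steps of +1 and 0 steps of -1.
Number of such sequences: C(26,26) = 1
Each has probability (2/3)^26 · (1/3)^0 = 67108864/2541865828329
P = 1 · 67108864/2541865828329 = 67108864/2541865828329

Answer: 67108864/2541865828329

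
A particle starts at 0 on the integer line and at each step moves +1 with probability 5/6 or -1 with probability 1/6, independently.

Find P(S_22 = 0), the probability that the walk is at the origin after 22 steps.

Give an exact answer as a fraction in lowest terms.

To be at 0 after 22 steps: need exactly 11 steps of +1 and 11 of -1.
Number of such sequences: C(22,11) = 705432
Each has probability (5/6)^11 · (1/6)^11 = 48828125/131621703842267136
P = 705432 · 48828125/131621703842267136 = 1435205078125/5484237660094464

Answer: 1435205078125/5484237660094464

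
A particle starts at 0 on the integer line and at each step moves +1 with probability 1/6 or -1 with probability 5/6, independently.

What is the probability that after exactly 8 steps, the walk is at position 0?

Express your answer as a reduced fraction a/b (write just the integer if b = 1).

To be at 0 after 8 steps: need exactly 4 steps of +1 and 4 of -1.
Number of such sequences: C(8,4) = 70
Each has probability (1/6)^4 · (5/6)^4 = 625/1679616
P = 70 · 625/1679616 = 21875/839808

Answer: 21875/839808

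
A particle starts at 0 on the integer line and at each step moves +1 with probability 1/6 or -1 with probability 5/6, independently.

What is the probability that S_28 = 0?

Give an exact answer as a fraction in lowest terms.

Answer: 1133575439453125/28430288029929701376

Derivation:
To be at 0 after 28 steps: need exactly 14 steps of +1 and 14 of -1.
Number of such sequences: C(28,14) = 40116600
Each has probability (1/6)^14 · (5/6)^14 = 6103515625/6140942214464815497216
P = 40116600 · 6103515625/6140942214464815497216 = 1133575439453125/28430288029929701376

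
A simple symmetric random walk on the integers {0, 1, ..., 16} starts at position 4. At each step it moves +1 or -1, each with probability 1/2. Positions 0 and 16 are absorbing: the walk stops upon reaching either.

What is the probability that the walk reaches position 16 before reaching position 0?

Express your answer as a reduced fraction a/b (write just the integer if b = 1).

Answer: 1/4

Derivation:
Symmetric walk (p = 1/2): the harmonic-function argument gives P(hit 16 before 0 | start at 4) = a/N.
P = 4/16 = 1/4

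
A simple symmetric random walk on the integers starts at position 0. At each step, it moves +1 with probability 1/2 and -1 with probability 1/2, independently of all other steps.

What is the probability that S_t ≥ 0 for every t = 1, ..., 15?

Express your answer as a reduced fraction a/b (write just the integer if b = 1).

Answer: 6435/32768

Derivation:
Let f(t,s) = #length-t paths at position s with S_1..S_t all ≥ 0.
f(t,s) = f(t-1,s-1) + f(t-1,s+1) for s ≥ 0; f(t,s) = 0 for s < 0.
t=0: f(0,0)=1
t=1: f(1,1)=1
t=2: f(2,0)=1 f(2,2)=1
t=3: f(3,1)=2 f(3,3)=1
t=4: f(4,0)=2 f(4,2)=3 f(4,4)=1
t=5: f(5,1)=5 f(5,3)=4 f(5,5)=1
t=6: f(6,0)=5 f(6,2)=9 f(6,4)=5 f(6,6)=1
t=7: f(7,1)=14 f(7,3)=14 f(7,5)=6 f(7,7)=1
t=8: f(8,0)=14 f(8,2)=28 f(8,4)=20 f(8,6)=7 f(8,8)=1
t=9: f(9,1)=42 f(9,3)=48 f(9,5)=27 f(9,7)=8 f(9,9)=1
t=10: f(10,0)=42 f(10,2)=90 f(10,4)=75 f(10,6)=35 f(10,8)=9 f(10,10)=1
t=11: f(11,1)=132 f(11,3)=165 f(11,5)=110 f(11,7)=44 f(11,9)=10 f(11,11)=1
t=12: f(12,0)=132 f(12,2)=297 f(12,4)=275 f(12,6)=154 f(12,8)=54 f(12,10)=11 f(12,12)=1
t=13: f(13,1)=429 f(13,3)=572 f(13,5)=429 f(13,7)=208 f(13,9)=65 f(13,11)=12 f(13,13)=1
t=14: f(14,0)=429 f(14,2)=1001 f(14,4)=1001 f(14,6)=637 f(14,8)=273 f(14,10)=77 f(14,12)=13 f(14,14)=1
t=15: f(15,1)=1430 f(15,3)=2002 f(15,5)=1638 f(15,7)=910 f(15,9)=350 f(15,11)=90 f(15,13)=14 f(15,15)=1
Σ_s f(15,s) = 6435
P = 6435/32768 = 6435/32768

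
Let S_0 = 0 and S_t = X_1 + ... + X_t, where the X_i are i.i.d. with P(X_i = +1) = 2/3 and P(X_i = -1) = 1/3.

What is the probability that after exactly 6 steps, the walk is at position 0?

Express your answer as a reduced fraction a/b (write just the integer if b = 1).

To be at 0 after 6 steps: need exactly 3 steps of +1 and 3 of -1.
Number of such sequences: C(6,3) = 20
Each has probability (2/3)^3 · (1/3)^3 = 8/729
P = 20 · 8/729 = 160/729

Answer: 160/729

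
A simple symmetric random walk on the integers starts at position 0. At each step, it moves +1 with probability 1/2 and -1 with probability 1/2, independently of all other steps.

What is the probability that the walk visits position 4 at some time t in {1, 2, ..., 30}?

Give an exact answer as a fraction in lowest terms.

Answer: 15875597/33554432

Derivation:
Count via complement. Let g(t,s) = #length-t paths at position s with S_1..S_t all ≠ 4.
g(t,s) = g(t-1,s-1) + g(t-1,s+1) for s ≠ 4; g(t,4) = 0.
t=0: g(0,0)=1
t=1: g(1,-1)=1 g(1,1)=1
t=2: g(2,-2)=1 g(2,0)=2 g(2,2)=1
t=3: g(3,-3)=1 g(3,-1)=3 g(3,1)=3 g(3,3)=1
t=4: g(4,-4)=1 g(4,-2)=4 g(4,0)=6 g(4,2)=4
t=5: g(5,-5)=1 g(5,-3)=5 g(5,-1)=10 g(5,1)=10 g(5,3)=4
t=6: g(6,-6)=1 g(6,-4)=6 g(6,-2)=15 g(6,0)=20 g(6,2)=14
t=7: g(7,-7)=1 g(7,-5)=7 g(7,-3)=21 g(7,-1)=35 g(7,1)=34 g(7,3)=14
t=8: g(8,-8)=1 g(8,-6)=8 g(8,-4)=28 g(8,-2)=56 g(8,0)=69 g(8,2)=48
t=9: g(9,-9)=1 g(9,-7)=9 g(9,-5)=36 g(9,-3)=84 g(9,-1)=125 g(9,1)=117 g(9,3)=48
t=10: g(10,-10)=1 g(10,-8)=10 g(10,-6)=45 g(10,-4)=120 g(10,-2)=209 g(10,0)=242 g(10,2)=165
t=11: g(11,-11)=1 g(11,-9)=11 g(11,-7)=55 g(11,-5)=165 g(11,-3)=329 g(11,-1)=451 g(11,1)=407 g(11,3)=165
t=12: g(12,-12)=1 g(12,-10)=12 g(12,-8)=66 g(12,-6)=220 g(12,-4)=494 g(12,-2)=780 g(12,0)=858 g(12,2)=572
t=13: g(13,-13)=1 g(13,-11)=13 g(13,-9)=78 g(13,-7)=286 g(13,-5)=714 g(13,-3)=1274 g(13,-1)=1638 g(13,1)=1430 g(13,3)=572
t=14: g(14,-14)=1 g(14,-12)=14 g(14,-10)=91 g(14,-8)=364 g(14,-6)=1000 g(14,-4)=1988 g(14,-2)=2912 g(14,0)=3068 g(14,2)=2002
t=15: g(15,-15)=1 g(15,-13)=15 g(15,-11)=105 g(15,-9)=455 g(15,-7)=1364 g(15,-5)=2988 g(15,-3)=4900 g(15,-1)=5980 g(15,1)=5070 g(15,3)=2002
t=16: g(16,-16)=1 g(16,-14)=16 g(16,-12)=120 g(16,-10)=560 g(16,-8)=1819 g(16,-6)=4352 g(16,-4)=7888 g(16,-2)=10880 g(16,0)=11050 g(16,2)=7072
t=17: g(17,-17)=1 g(17,-15)=17 g(17,-13)=136 g(17,-11)=680 g(17,-9)=2379 g(17,-7)=6171 g(17,-5)=12240 g(17,-3)=18768 g(17,-1)=21930 g(17,1)=18122 g(17,3)=7072
t=18: g(18,-18)=1 g(18,-16)=18 g(18,-14)=153 g(18,-12)=816 g(18,-10)=3059 g(18,-8)=8550 g(18,-6)=18411 g(18,-4)=31008 g(18,-2)=40698 g(18,0)=40052 g(18,2)=25194
t=19: g(19,-19)=1 g(19,-17)=19 g(19,-15)=171 g(19,-13)=969 g(19,-11)=3875 g(19,-9)=11609 g(19,-7)=26961 g(19,-5)=49419 g(19,-3)=71706 g(19,-1)=80750 g(19,1)=65246 g(19,3)=25194
t=20: g(20,-20)=1 g(20,-18)=20 g(20,-16)=190 g(20,-14)=1140 g(20,-12)=4844 g(20,-10)=15484 g(20,-8)=38570 g(20,-6)=76380 g(20,-4)=121125 g(20,-2)=152456 g(20,0)=145996 g(20,2)=90440
t=21: g(21,-21)=1 g(21,-19)=21 g(21,-17)=210 g(21,-15)=1330 g(21,-13)=5984 g(21,-11)=20328 g(21,-9)=54054 g(21,-7)=114950 g(21,-5)=197505 g(21,-3)=273581 g(21,-1)=298452 g(21,1)=236436 g(21,3)=90440
t=22: g(22,-22)=1 g(22,-20)=22 g(22,-18)=231 g(22,-16)=1540 g(22,-14)=7314 g(22,-12)=26312 g(22,-10)=74382 g(22,-8)=169004 g(22,-6)=312455 g(22,-4)=471086 g(22,-2)=572033 g(22,0)=534888 g(22,2)=326876
t=23: g(23,-23)=1 g(23,-21)=23 g(23,-19)=253 g(23,-17)=1771 g(23,-15)=8854 g(23,-13)=33626 g(23,-11)=100694 g(23,-9)=243386 g(23,-7)=481459 g(23,-5)=783541 g(23,-3)=1043119 g(23,-1)=1106921 g(23,1)=861764 g(23,3)=326876
t=24: g(24,-24)=1 g(24,-22)=24 g(24,-20)=276 g(24,-18)=2024 g(24,-16)=10625 g(24,-14)=42480 g(24,-12)=134320 g(24,-10)=344080 g(24,-8)=724845 g(24,-6)=1265000 g(24,-4)=1826660 g(24,-2)=2150040 g(24,0)=1968685 g(24,2)=1188640
t=25: g(25,-25)=1 g(25,-23)=25 g(25,-21)=300 g(25,-19)=2300 g(25,-17)=12649 g(25,-15)=53105 g(25,-13)=176800 g(25,-11)=478400 g(25,-9)=1068925 g(25,-7)=1989845 g(25,-5)=3091660 g(25,-3)=3976700 g(25,-1)=4118725 g(25,1)=3157325 g(25,3)=1188640
t=26: g(26,-26)=1 g(26,-24)=26 g(26,-22)=325 g(26,-20)=2600 g(26,-18)=14949 g(26,-16)=65754 g(26,-14)=229905 g(26,-12)=655200 g(26,-10)=1547325 g(26,-8)=3058770 g(26,-6)=5081505 g(26,-4)=7068360 g(26,-2)=8095425 g(26,0)=7276050 g(26,2)=4345965
t=27: g(27,-27)=1 g(27,-25)=27 g(27,-23)=351 g(27,-21)=2925 g(27,-19)=17549 g(27,-17)=80703 g(27,-15)=295659 g(27,-13)=885105 g(27,-11)=2202525 g(27,-9)=4606095 g(27,-7)=8140275 g(27,-5)=12149865 g(27,-3)=15163785 g(27,-1)=15371475 g(27,1)=11622015 g(27,3)=4345965
t=28: g(28,-28)=1 g(28,-26)=28 g(28,-24)=378 g(28,-22)=3276 g(28,-20)=20474 g(28,-18)=98252 g(28,-16)=376362 g(28,-14)=1180764 g(28,-12)=3087630 g(28,-10)=6808620 g(28,-8)=12746370 g(28,-6)=20290140 g(28,-4)=27313650 g(28,-2)=30535260 g(28,0)=26993490 g(28,2)=15967980
t=29: g(29,-29)=1 g(29,-27)=29 g(29,-25)=406 g(29,-23)=3654 g(29,-21)=23750 g(29,-19)=118726 g(29,-17)=474614 g(29,-15)=1557126 g(29,-13)=4268394 g(29,-11)=9896250 g(29,-9)=19554990 g(29,-7)=33036510 g(29,-5)=47603790 g(29,-3)=57848910 g(29,-1)=57528750 g(29,1)=42961470 g(29,3)=15967980
t=30: g(30,-30)=1 g(30,-28)=30 g(30,-26)=435 g(30,-24)=4060 g(30,-22)=27404 g(30,-20)=142476 g(30,-18)=593340 g(30,-16)=2031740 g(30,-14)=5825520 g(30,-12)=14164644 g(30,-10)=29451240 g(30,-8)=52591500 g(30,-6)=80640300 g(30,-4)=105452700 g(30,-2)=115377660 g(30,0)=100490220 g(30,2)=58929450
Paths never hitting 4: Σ_s g(30,s) = 565722720
Paths hitting 4: 2^30 - 565722720 = 508019104
P = 508019104/1073741824 = 15875597/33554432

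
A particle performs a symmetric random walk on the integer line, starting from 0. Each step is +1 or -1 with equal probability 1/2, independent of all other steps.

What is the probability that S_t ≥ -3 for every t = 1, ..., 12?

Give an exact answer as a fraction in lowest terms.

Answer: 3003/4096

Derivation:
Let f(t,s) = #length-t paths at position s with S_1..S_t all ≥ -3.
f(t,s) = f(t-1,s-1) + f(t-1,s+1) for s ≥ -3; f(t,s) = 0 for s < -3.
t=0: f(0,0)=1
t=1: f(1,-1)=1 f(1,1)=1
t=2: f(2,-2)=1 f(2,0)=2 f(2,2)=1
t=3: f(3,-3)=1 f(3,-1)=3 f(3,1)=3 f(3,3)=1
t=4: f(4,-2)=4 f(4,0)=6 f(4,2)=4 f(4,4)=1
t=5: f(5,-3)=4 f(5,-1)=10 f(5,1)=10 f(5,3)=5 f(5,5)=1
t=6: f(6,-2)=14 f(6,0)=20 f(6,2)=15 f(6,4)=6 f(6,6)=1
t=7: f(7,-3)=14 f(7,-1)=34 f(7,1)=35 f(7,3)=21 f(7,5)=7 f(7,7)=1
t=8: f(8,-2)=48 f(8,0)=69 f(8,2)=56 f(8,4)=28 f(8,6)=8 f(8,8)=1
t=9: f(9,-3)=48 f(9,-1)=117 f(9,1)=125 f(9,3)=84 f(9,5)=36 f(9,7)=9 f(9,9)=1
t=10: f(10,-2)=165 f(10,0)=242 f(10,2)=209 f(10,4)=120 f(10,6)=45 f(10,8)=10 f(10,10)=1
t=11: f(11,-3)=165 f(11,-1)=407 f(11,1)=451 f(11,3)=329 f(11,5)=165 f(11,7)=55 f(11,9)=11 f(11,11)=1
t=12: f(12,-2)=572 f(12,0)=858 f(12,2)=780 f(12,4)=494 f(12,6)=220 f(12,8)=66 f(12,10)=12 f(12,12)=1
Σ_s f(12,s) = 3003
P = 3003/4096 = 3003/4096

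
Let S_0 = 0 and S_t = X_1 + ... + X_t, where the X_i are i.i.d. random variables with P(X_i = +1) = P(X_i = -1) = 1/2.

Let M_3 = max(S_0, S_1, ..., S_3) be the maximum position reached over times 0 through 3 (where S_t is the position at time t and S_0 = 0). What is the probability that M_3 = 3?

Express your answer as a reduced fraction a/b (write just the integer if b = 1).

Let M_3 = max(S_0,...,S_3). Use the reflection principle: for j ≥ 1, #{paths with M_3 ≥ j} = #{S_3 ≥ j} + #{S_3 ≥ j+1}.
By reflection, #{M_3 ≥ 3} = #{S_3 ≥ 3} + #{S_3 ≥ 4} = 1 + 0 = 1.
#{M_3 ≥ 4} = #{S_3 ≥ 4} + #{S_3 ≥ 5} = 0 + 0 = 0.
#{M_3 = 3} = 1 - 0 = 1.
P(M_3 = 3) = 1/8 = 1/8

Answer: 1/8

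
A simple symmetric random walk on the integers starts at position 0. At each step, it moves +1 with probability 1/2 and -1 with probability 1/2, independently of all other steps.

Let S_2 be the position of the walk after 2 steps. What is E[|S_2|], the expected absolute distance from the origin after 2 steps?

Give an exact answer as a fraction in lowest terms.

Answer: 1

Derivation:
S_2 takes values m ≡ 0 (mod 2) with |m| ≤ 2; P(S_2=m) = C(2,(2+m)/2)/2^2.
Total paths: 2^2 = 4
Distribution: P(S=-2)=1/4, P(S=0)=2/4, P(S=2)=1/4
E[|S_2|] = Σ_m |m|·P(S_2=m) = 4/4 = 1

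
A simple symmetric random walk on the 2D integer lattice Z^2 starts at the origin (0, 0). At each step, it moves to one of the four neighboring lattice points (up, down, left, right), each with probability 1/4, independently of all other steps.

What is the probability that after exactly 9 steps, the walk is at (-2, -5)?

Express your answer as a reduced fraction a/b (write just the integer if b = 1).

Let h be the number of horizontal steps (so 9-h are vertical). To end at (-2,-5) need (h-2)/2 right-steps and ((9-h)-5)/2 up-steps.
Sum over h with 2 ≤ h ≤ 4, h ≡ 0 (mod 2), 9-h ≡ 1 (mod 2):
h=2: C(9,2)·C(2,0)·C(7,1) = 36·1·7 = 252
h=4: C(9,4)·C(4,1)·C(5,0) = 126·4·1 = 504
Total favorable: 756
Total paths: 4^9 = 262144
P = 756/262144 = 189/65536

Answer: 189/65536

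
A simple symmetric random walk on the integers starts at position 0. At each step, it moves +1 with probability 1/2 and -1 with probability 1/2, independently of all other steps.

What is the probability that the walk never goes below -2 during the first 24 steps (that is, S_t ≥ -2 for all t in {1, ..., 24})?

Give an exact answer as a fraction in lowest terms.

Answer: 1924111/4194304

Derivation:
Let f(t,s) = #length-t paths at position s with S_1..S_t all ≥ -2.
f(t,s) = f(t-1,s-1) + f(t-1,s+1) for s ≥ -2; f(t,s) = 0 for s < -2.
t=0: f(0,0)=1
t=1: f(1,-1)=1 f(1,1)=1
t=2: f(2,-2)=1 f(2,0)=2 f(2,2)=1
t=3: f(3,-1)=3 f(3,1)=3 f(3,3)=1
t=4: f(4,-2)=3 f(4,0)=6 f(4,2)=4 f(4,4)=1
t=5: f(5,-1)=9 f(5,1)=10 f(5,3)=5 f(5,5)=1
t=6: f(6,-2)=9 f(6,0)=19 f(6,2)=15 f(6,4)=6 f(6,6)=1
t=7: f(7,-1)=28 f(7,1)=34 f(7,3)=21 f(7,5)=7 f(7,7)=1
t=8: f(8,-2)=28 f(8,0)=62 f(8,2)=55 f(8,4)=28 f(8,6)=8 f(8,8)=1
t=9: f(9,-1)=90 f(9,1)=117 f(9,3)=83 f(9,5)=36 f(9,7)=9 f(9,9)=1
t=10: f(10,-2)=90 f(10,0)=207 f(10,2)=200 f(10,4)=119 f(10,6)=45 f(10,8)=10 f(10,10)=1
t=11: f(11,-1)=297 f(11,1)=407 f(11,3)=319 f(11,5)=164 f(11,7)=55 f(11,9)=11 f(11,11)=1
t=12: f(12,-2)=297 f(12,0)=704 f(12,2)=726 f(12,4)=483 f(12,6)=219 f(12,8)=66 f(12,10)=12 f(12,12)=1
t=13: f(13,-1)=1001 f(13,1)=1430 f(13,3)=1209 f(13,5)=702 f(13,7)=285 f(13,9)=78 f(13,11)=13 f(13,13)=1
t=14: f(14,-2)=1001 f(14,0)=2431 f(14,2)=2639 f(14,4)=1911 f(14,6)=987 f(14,8)=363 f(14,10)=91 f(14,12)=14 f(14,14)=1
t=15: f(15,-1)=3432 f(15,1)=5070 f(15,3)=4550 f(15,5)=2898 f(15,7)=1350 f(15,9)=454 f(15,11)=105 f(15,13)=15 f(15,15)=1
t=16: f(16,-2)=3432 f(16,0)=8502 f(16,2)=9620 f(16,4)=7448 f(16,6)=4248 f(16,8)=1804 f(16,10)=559 f(16,12)=120 f(16,14)=16 f(16,16)=1
t=17: f(17,-1)=11934 f(17,1)=18122 f(17,3)=17068 f(17,5)=11696 f(17,7)=6052 f(17,9)=2363 f(17,11)=679 f(17,13)=136 f(17,15)=17 f(17,17)=1
t=18: f(18,-2)=11934 f(18,0)=30056 f(18,2)=35190 f(18,4)=28764 f(18,6)=17748 f(18,8)=8415 f(18,10)=3042 f(18,12)=815 f(18,14)=153 f(18,16)=18 f(18,18)=1
t=19: f(19,-1)=41990 f(19,1)=65246 f(19,3)=63954 f(19,5)=46512 f(19,7)=26163 f(19,9)=11457 f(19,11)=3857 f(19,13)=968 f(19,15)=171 f(19,17)=19 f(19,19)=1
t=20: f(20,-2)=41990 f(20,0)=107236 f(20,2)=129200 f(20,4)=110466 f(20,6)=72675 f(20,8)=37620 f(20,10)=15314 f(20,12)=4825 f(20,14)=1139 f(20,16)=190 f(20,18)=20 f(20,20)=1
t=21: f(21,-1)=149226 f(21,1)=236436 f(21,3)=239666 f(21,5)=183141 f(21,7)=110295 f(21,9)=52934 f(21,11)=20139 f(21,13)=5964 f(21,15)=1329 f(21,17)=210 f(21,19)=21 f(21,21)=1
t=22: f(22,-2)=149226 f(22,0)=385662 f(22,2)=476102 f(22,4)=422807 f(22,6)=293436 f(22,8)=163229 f(22,10)=73073 f(22,12)=26103 f(22,14)=7293 f(22,16)=1539 f(22,18)=231 f(22,20)=22 f(22,22)=1
t=23: f(23,-1)=534888 f(23,1)=861764 f(23,3)=898909 f(23,5)=716243 f(23,7)=456665 f(23,9)=236302 f(23,11)=99176 f(23,13)=33396 f(23,15)=8832 f(23,17)=1770 f(23,19)=253 f(23,21)=23 f(23,23)=1
t=24: f(24,-2)=534888 f(24,0)=1396652 f(24,2)=1760673 f(24,4)=1615152 f(24,6)=1172908 f(24,8)=692967 f(24,10)=335478 f(24,12)=132572 f(24,14)=42228 f(24,16)=10602 f(24,18)=2023 f(24,20)=276 f(24,22)=24 f(24,24)=1
Σ_s f(24,s) = 7696444
P = 7696444/16777216 = 1924111/4194304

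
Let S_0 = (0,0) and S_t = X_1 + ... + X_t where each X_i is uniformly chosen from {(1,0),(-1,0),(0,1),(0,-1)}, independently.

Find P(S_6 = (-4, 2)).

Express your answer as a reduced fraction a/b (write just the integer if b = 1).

Let h be the number of horizontal steps (so 6-h are vertical). To end at (-4,2) need (h-4)/2 right-steps and ((6-h)+2)/2 up-steps.
Sum over h with 4 ≤ h ≤ 4, h ≡ 0 (mod 2), 6-h ≡ 0 (mod 2):
h=4: C(6,4)·C(4,0)·C(2,2) = 15·1·1 = 15
Total favorable: 15
Total paths: 4^6 = 4096
P = 15/4096 = 15/4096

Answer: 15/4096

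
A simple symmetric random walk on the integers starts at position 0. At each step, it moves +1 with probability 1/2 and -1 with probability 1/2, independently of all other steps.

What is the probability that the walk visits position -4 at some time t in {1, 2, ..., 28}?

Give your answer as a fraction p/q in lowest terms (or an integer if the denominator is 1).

Answer: 123012781/268435456

Derivation:
Count via complement. Let g(t,s) = #length-t paths at position s with S_1..S_t all ≠ -4.
g(t,s) = g(t-1,s-1) + g(t-1,s+1) for s ≠ -4; g(t,-4) = 0.
t=0: g(0,0)=1
t=1: g(1,-1)=1 g(1,1)=1
t=2: g(2,-2)=1 g(2,0)=2 g(2,2)=1
t=3: g(3,-3)=1 g(3,-1)=3 g(3,1)=3 g(3,3)=1
t=4: g(4,-2)=4 g(4,0)=6 g(4,2)=4 g(4,4)=1
t=5: g(5,-3)=4 g(5,-1)=10 g(5,1)=10 g(5,3)=5 g(5,5)=1
t=6: g(6,-2)=14 g(6,0)=20 g(6,2)=15 g(6,4)=6 g(6,6)=1
t=7: g(7,-3)=14 g(7,-1)=34 g(7,1)=35 g(7,3)=21 g(7,5)=7 g(7,7)=1
t=8: g(8,-2)=48 g(8,0)=69 g(8,2)=56 g(8,4)=28 g(8,6)=8 g(8,8)=1
t=9: g(9,-3)=48 g(9,-1)=117 g(9,1)=125 g(9,3)=84 g(9,5)=36 g(9,7)=9 g(9,9)=1
t=10: g(10,-2)=165 g(10,0)=242 g(10,2)=209 g(10,4)=120 g(10,6)=45 g(10,8)=10 g(10,10)=1
t=11: g(11,-3)=165 g(11,-1)=407 g(11,1)=451 g(11,3)=329 g(11,5)=165 g(11,7)=55 g(11,9)=11 g(11,11)=1
t=12: g(12,-2)=572 g(12,0)=858 g(12,2)=780 g(12,4)=494 g(12,6)=220 g(12,8)=66 g(12,10)=12 g(12,12)=1
t=13: g(13,-3)=572 g(13,-1)=1430 g(13,1)=1638 g(13,3)=1274 g(13,5)=714 g(13,7)=286 g(13,9)=78 g(13,11)=13 g(13,13)=1
t=14: g(14,-2)=2002 g(14,0)=3068 g(14,2)=2912 g(14,4)=1988 g(14,6)=1000 g(14,8)=364 g(14,10)=91 g(14,12)=14 g(14,14)=1
t=15: g(15,-3)=2002 g(15,-1)=5070 g(15,1)=5980 g(15,3)=4900 g(15,5)=2988 g(15,7)=1364 g(15,9)=455 g(15,11)=105 g(15,13)=15 g(15,15)=1
t=16: g(16,-2)=7072 g(16,0)=11050 g(16,2)=10880 g(16,4)=7888 g(16,6)=4352 g(16,8)=1819 g(16,10)=560 g(16,12)=120 g(16,14)=16 g(16,16)=1
t=17: g(17,-3)=7072 g(17,-1)=18122 g(17,1)=21930 g(17,3)=18768 g(17,5)=12240 g(17,7)=6171 g(17,9)=2379 g(17,11)=680 g(17,13)=136 g(17,15)=17 g(17,17)=1
t=18: g(18,-2)=25194 g(18,0)=40052 g(18,2)=40698 g(18,4)=31008 g(18,6)=18411 g(18,8)=8550 g(18,10)=3059 g(18,12)=816 g(18,14)=153 g(18,16)=18 g(18,18)=1
t=19: g(19,-3)=25194 g(19,-1)=65246 g(19,1)=80750 g(19,3)=71706 g(19,5)=49419 g(19,7)=26961 g(19,9)=11609 g(19,11)=3875 g(19,13)=969 g(19,15)=171 g(19,17)=19 g(19,19)=1
t=20: g(20,-2)=90440 g(20,0)=145996 g(20,2)=152456 g(20,4)=121125 g(20,6)=76380 g(20,8)=38570 g(20,10)=15484 g(20,12)=4844 g(20,14)=1140 g(20,16)=190 g(20,18)=20 g(20,20)=1
t=21: g(21,-3)=90440 g(21,-1)=236436 g(21,1)=298452 g(21,3)=273581 g(21,5)=197505 g(21,7)=114950 g(21,9)=54054 g(21,11)=20328 g(21,13)=5984 g(21,15)=1330 g(21,17)=210 g(21,19)=21 g(21,21)=1
t=22: g(22,-2)=326876 g(22,0)=534888 g(22,2)=572033 g(22,4)=471086 g(22,6)=312455 g(22,8)=169004 g(22,10)=74382 g(22,12)=26312 g(22,14)=7314 g(22,16)=1540 g(22,18)=231 g(22,20)=22 g(22,22)=1
t=23: g(23,-3)=326876 g(23,-1)=861764 g(23,1)=1106921 g(23,3)=1043119 g(23,5)=783541 g(23,7)=481459 g(23,9)=243386 g(23,11)=100694 g(23,13)=33626 g(23,15)=8854 g(23,17)=1771 g(23,19)=253 g(23,21)=23 g(23,23)=1
t=24: g(24,-2)=1188640 g(24,0)=1968685 g(24,2)=2150040 g(24,4)=1826660 g(24,6)=1265000 g(24,8)=724845 g(24,10)=344080 g(24,12)=134320 g(24,14)=42480 g(24,16)=10625 g(24,18)=2024 g(24,20)=276 g(24,22)=24 g(24,24)=1
t=25: g(25,-3)=1188640 g(25,-1)=3157325 g(25,1)=4118725 g(25,3)=3976700 g(25,5)=3091660 g(25,7)=1989845 g(25,9)=1068925 g(25,11)=478400 g(25,13)=176800 g(25,15)=53105 g(25,17)=12649 g(25,19)=2300 g(25,21)=300 g(25,23)=25 g(25,25)=1
t=26: g(26,-2)=4345965 g(26,0)=7276050 g(26,2)=8095425 g(26,4)=7068360 g(26,6)=5081505 g(26,8)=3058770 g(26,10)=1547325 g(26,12)=655200 g(26,14)=229905 g(26,16)=65754 g(26,18)=14949 g(26,20)=2600 g(26,22)=325 g(26,24)=26 g(26,26)=1
t=27: g(27,-3)=4345965 g(27,-1)=11622015 g(27,1)=15371475 g(27,3)=15163785 g(27,5)=12149865 g(27,7)=8140275 g(27,9)=4606095 g(27,11)=2202525 g(27,13)=885105 g(27,15)=295659 g(27,17)=80703 g(27,19)=17549 g(27,21)=2925 g(27,23)=351 g(27,25)=27 g(27,27)=1
t=28: g(28,-2)=15967980 g(28,0)=26993490 g(28,2)=30535260 g(28,4)=27313650 g(28,6)=20290140 g(28,8)=12746370 g(28,10)=6808620 g(28,12)=3087630 g(28,14)=1180764 g(28,16)=376362 g(28,18)=98252 g(28,20)=20474 g(28,22)=3276 g(28,24)=378 g(28,26)=28 g(28,28)=1
Paths never hitting -4: Σ_s g(28,s) = 145422675
Paths hitting -4: 2^28 - 145422675 = 123012781
P = 123012781/268435456 = 123012781/268435456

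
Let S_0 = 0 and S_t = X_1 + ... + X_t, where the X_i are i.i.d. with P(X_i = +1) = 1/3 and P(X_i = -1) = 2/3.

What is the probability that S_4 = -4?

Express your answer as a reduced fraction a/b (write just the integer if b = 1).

Answer: 16/81

Derivation:
To reach position -4 after 4 steps: need 0 steps of +1 and 4 steps of -1.
Number of such sequences: C(4,0) = 1
Each has probability (1/3)^0 · (2/3)^4 = 16/81
P = 1 · 16/81 = 16/81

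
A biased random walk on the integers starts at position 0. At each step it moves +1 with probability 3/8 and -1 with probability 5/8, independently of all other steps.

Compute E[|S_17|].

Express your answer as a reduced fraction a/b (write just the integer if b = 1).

S_17 takes values m ≡ 1 (mod 2) with |m| ≤ 17; P(S_17=m) = C(17,(17+m)/2) · (3/8)^((17+m)/2) · (5/8)^((17-m)/2).
Distribution: P(S=-17)=762939453125/2251799813685248, P(S=-15)=7781982421875/2251799813685248, P(S=-13)=4669189453125/281474976710656, P(S=-11)=14007568359375/281474976710656, P(S=-9)=58831787109375/562949953421312, P(S=-7)=91777587890625/562949953421312, P(S=-5)=55066552734375/281474976710656, P(S=-3)=51919892578125/281474976710656, P(S=-1)=155759677734375/1125899906842624, P(S=1)=93455806640625/1125899906842624, P(S=3)=11214696796875/281474976710656, P(S=5)=4281975140625/281474976710656, P(S=7)=2569185084375/562949953421312, P(S=9)=592888865625/562949953421312, P(S=11)=50819045625/281474976710656, P(S=13)=6098285475/281474976710656, P(S=15)=3658971285/2251799813685248, P(S=17)=129140163/2251799813685248
E[|S_17|] = Σ_m |m|·P(S_17=m) = 688857813161731/140737488355328

Answer: 688857813161731/140737488355328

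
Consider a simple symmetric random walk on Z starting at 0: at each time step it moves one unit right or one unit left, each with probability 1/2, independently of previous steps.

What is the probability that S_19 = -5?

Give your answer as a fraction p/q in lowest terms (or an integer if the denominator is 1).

To reach position -5 after 19 steps: need 7 steps of +1 and 12 of -1.
Favorable paths: C(19,7) = 50388
Total paths: 2^19 = 524288
P = 50388/524288 = 12597/131072

Answer: 12597/131072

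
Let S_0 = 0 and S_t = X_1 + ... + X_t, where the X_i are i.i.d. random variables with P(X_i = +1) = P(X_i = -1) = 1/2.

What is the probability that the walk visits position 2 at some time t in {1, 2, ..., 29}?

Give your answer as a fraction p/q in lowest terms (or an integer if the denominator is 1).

Count via complement. Let g(t,s) = #length-t paths at position s with S_1..S_t all ≠ 2.
g(t,s) = g(t-1,s-1) + g(t-1,s+1) for s ≠ 2; g(t,2) = 0.
t=0: g(0,0)=1
t=1: g(1,-1)=1 g(1,1)=1
t=2: g(2,-2)=1 g(2,0)=2
t=3: g(3,-3)=1 g(3,-1)=3 g(3,1)=2
t=4: g(4,-4)=1 g(4,-2)=4 g(4,0)=5
t=5: g(5,-5)=1 g(5,-3)=5 g(5,-1)=9 g(5,1)=5
t=6: g(6,-6)=1 g(6,-4)=6 g(6,-2)=14 g(6,0)=14
t=7: g(7,-7)=1 g(7,-5)=7 g(7,-3)=20 g(7,-1)=28 g(7,1)=14
t=8: g(8,-8)=1 g(8,-6)=8 g(8,-4)=27 g(8,-2)=48 g(8,0)=42
t=9: g(9,-9)=1 g(9,-7)=9 g(9,-5)=35 g(9,-3)=75 g(9,-1)=90 g(9,1)=42
t=10: g(10,-10)=1 g(10,-8)=10 g(10,-6)=44 g(10,-4)=110 g(10,-2)=165 g(10,0)=132
t=11: g(11,-11)=1 g(11,-9)=11 g(11,-7)=54 g(11,-5)=154 g(11,-3)=275 g(11,-1)=297 g(11,1)=132
t=12: g(12,-12)=1 g(12,-10)=12 g(12,-8)=65 g(12,-6)=208 g(12,-4)=429 g(12,-2)=572 g(12,0)=429
t=13: g(13,-13)=1 g(13,-11)=13 g(13,-9)=77 g(13,-7)=273 g(13,-5)=637 g(13,-3)=1001 g(13,-1)=1001 g(13,1)=429
t=14: g(14,-14)=1 g(14,-12)=14 g(14,-10)=90 g(14,-8)=350 g(14,-6)=910 g(14,-4)=1638 g(14,-2)=2002 g(14,0)=1430
t=15: g(15,-15)=1 g(15,-13)=15 g(15,-11)=104 g(15,-9)=440 g(15,-7)=1260 g(15,-5)=2548 g(15,-3)=3640 g(15,-1)=3432 g(15,1)=1430
t=16: g(16,-16)=1 g(16,-14)=16 g(16,-12)=119 g(16,-10)=544 g(16,-8)=1700 g(16,-6)=3808 g(16,-4)=6188 g(16,-2)=7072 g(16,0)=4862
t=17: g(17,-17)=1 g(17,-15)=17 g(17,-13)=135 g(17,-11)=663 g(17,-9)=2244 g(17,-7)=5508 g(17,-5)=9996 g(17,-3)=13260 g(17,-1)=11934 g(17,1)=4862
t=18: g(18,-18)=1 g(18,-16)=18 g(18,-14)=152 g(18,-12)=798 g(18,-10)=2907 g(18,-8)=7752 g(18,-6)=15504 g(18,-4)=23256 g(18,-2)=25194 g(18,0)=16796
t=19: g(19,-19)=1 g(19,-17)=19 g(19,-15)=170 g(19,-13)=950 g(19,-11)=3705 g(19,-9)=10659 g(19,-7)=23256 g(19,-5)=38760 g(19,-3)=48450 g(19,-1)=41990 g(19,1)=16796
t=20: g(20,-20)=1 g(20,-18)=20 g(20,-16)=189 g(20,-14)=1120 g(20,-12)=4655 g(20,-10)=14364 g(20,-8)=33915 g(20,-6)=62016 g(20,-4)=87210 g(20,-2)=90440 g(20,0)=58786
t=21: g(21,-21)=1 g(21,-19)=21 g(21,-17)=209 g(21,-15)=1309 g(21,-13)=5775 g(21,-11)=19019 g(21,-9)=48279 g(21,-7)=95931 g(21,-5)=149226 g(21,-3)=177650 g(21,-1)=149226 g(21,1)=58786
t=22: g(22,-22)=1 g(22,-20)=22 g(22,-18)=230 g(22,-16)=1518 g(22,-14)=7084 g(22,-12)=24794 g(22,-10)=67298 g(22,-8)=144210 g(22,-6)=245157 g(22,-4)=326876 g(22,-2)=326876 g(22,0)=208012
t=23: g(23,-23)=1 g(23,-21)=23 g(23,-19)=252 g(23,-17)=1748 g(23,-15)=8602 g(23,-13)=31878 g(23,-11)=92092 g(23,-9)=211508 g(23,-7)=389367 g(23,-5)=572033 g(23,-3)=653752 g(23,-1)=534888 g(23,1)=208012
t=24: g(24,-24)=1 g(24,-22)=24 g(24,-20)=275 g(24,-18)=2000 g(24,-16)=10350 g(24,-14)=40480 g(24,-12)=123970 g(24,-10)=303600 g(24,-8)=600875 g(24,-6)=961400 g(24,-4)=1225785 g(24,-2)=1188640 g(24,0)=742900
t=25: g(25,-25)=1 g(25,-23)=25 g(25,-21)=299 g(25,-19)=2275 g(25,-17)=12350 g(25,-15)=50830 g(25,-13)=164450 g(25,-11)=427570 g(25,-9)=904475 g(25,-7)=1562275 g(25,-5)=2187185 g(25,-3)=2414425 g(25,-1)=1931540 g(25,1)=742900
t=26: g(26,-26)=1 g(26,-24)=26 g(26,-22)=324 g(26,-20)=2574 g(26,-18)=14625 g(26,-16)=63180 g(26,-14)=215280 g(26,-12)=592020 g(26,-10)=1332045 g(26,-8)=2466750 g(26,-6)=3749460 g(26,-4)=4601610 g(26,-2)=4345965 g(26,0)=2674440
t=27: g(27,-27)=1 g(27,-25)=27 g(27,-23)=350 g(27,-21)=2898 g(27,-19)=17199 g(27,-17)=77805 g(27,-15)=278460 g(27,-13)=807300 g(27,-11)=1924065 g(27,-9)=3798795 g(27,-7)=6216210 g(27,-5)=8351070 g(27,-3)=8947575 g(27,-1)=7020405 g(27,1)=2674440
t=28: g(28,-28)=1 g(28,-26)=28 g(28,-24)=377 g(28,-22)=3248 g(28,-20)=20097 g(28,-18)=95004 g(28,-16)=356265 g(28,-14)=1085760 g(28,-12)=2731365 g(28,-10)=5722860 g(28,-8)=10015005 g(28,-6)=14567280 g(28,-4)=17298645 g(28,-2)=15967980 g(28,0)=9694845
t=29: g(29,-29)=1 g(29,-27)=29 g(29,-25)=405 g(29,-23)=3625 g(29,-21)=23345 g(29,-19)=115101 g(29,-17)=451269 g(29,-15)=1442025 g(29,-13)=3817125 g(29,-11)=8454225 g(29,-9)=15737865 g(29,-7)=24582285 g(29,-5)=31865925 g(29,-3)=33266625 g(29,-1)=25662825 g(29,1)=9694845
Paths never hitting 2: Σ_s g(29,s) = 155117520
Paths hitting 2: 2^29 - 155117520 = 381753392
P = 381753392/536870912 = 23859587/33554432

Answer: 23859587/33554432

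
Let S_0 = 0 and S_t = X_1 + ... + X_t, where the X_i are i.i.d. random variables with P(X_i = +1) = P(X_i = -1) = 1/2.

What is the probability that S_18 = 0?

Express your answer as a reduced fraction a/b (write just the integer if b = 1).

To reach position 0 after 18 steps: need 9 steps of +1 and 9 of -1.
Favorable paths: C(18,9) = 48620
Total paths: 2^18 = 262144
P = 48620/262144 = 12155/65536

Answer: 12155/65536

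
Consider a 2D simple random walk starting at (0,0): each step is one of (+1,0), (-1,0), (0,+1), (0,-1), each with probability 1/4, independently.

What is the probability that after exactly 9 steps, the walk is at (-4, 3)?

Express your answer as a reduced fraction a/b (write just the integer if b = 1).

Answer: 567/131072

Derivation:
Let h be the number of horizontal steps (so 9-h are vertical). To end at (-4,3) need (h-4)/2 right-steps and ((9-h)+3)/2 up-steps.
Sum over h with 4 ≤ h ≤ 6, h ≡ 0 (mod 2), 9-h ≡ 1 (mod 2):
h=4: C(9,4)·C(4,0)·C(5,4) = 126·1·5 = 630
h=6: C(9,6)·C(6,1)·C(3,3) = 84·6·1 = 504
Total favorable: 1134
Total paths: 4^9 = 262144
P = 1134/262144 = 567/131072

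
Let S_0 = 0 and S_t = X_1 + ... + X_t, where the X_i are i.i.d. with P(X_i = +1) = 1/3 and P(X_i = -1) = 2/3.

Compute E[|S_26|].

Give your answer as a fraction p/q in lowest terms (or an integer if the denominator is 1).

Answer: 22415696964466/2541865828329

Derivation:
S_26 takes values m ≡ 0 (mod 2) with |m| ≤ 26; P(S_26=m) = C(26,(26+m)/2) · (1/3)^((26+m)/2) · (2/3)^((26-m)/2).
Distribution: P(S=-26)=67108864/2541865828329, P(S=-24)=872415232/2541865828329, P(S=-22)=5452595200/2541865828329, P(S=-20)=21810380800/2541865828329, P(S=-18)=62704844800/2541865828329, P(S=-16)=137950658560/2541865828329, P(S=-14)=241413652480/2541865828329, P(S=-12)=344876646400/2541865828329, P(S=-10)=409541017600/2541865828329, P(S=-8)=409541017600/2541865828329, P(S=-6)=348109864960/2541865828329, P(S=-4)=253170810880/2541865828329, P(S=-2)=158231756800/2541865828329, P(S=0)=85201715200/2541865828329, P(S=2)=39557939200/2541865828329, P(S=4)=15823175680/2541865828329, P(S=6)=5439216640/2541865828329, P(S=8)=1599769600/2541865828329, P(S=10)=399942400/2541865828329, P(S=12)=84198400/2541865828329, P(S=14)=14734720/2541865828329, P(S=16)=2104960/2541865828329, P(S=18)=239200/2541865828329, P(S=20)=20800/2541865828329, P(S=22)=1300/2541865828329, P(S=24)=52/2541865828329, P(S=26)=1/2541865828329
E[|S_26|] = Σ_m |m|·P(S_26=m) = 22415696964466/2541865828329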